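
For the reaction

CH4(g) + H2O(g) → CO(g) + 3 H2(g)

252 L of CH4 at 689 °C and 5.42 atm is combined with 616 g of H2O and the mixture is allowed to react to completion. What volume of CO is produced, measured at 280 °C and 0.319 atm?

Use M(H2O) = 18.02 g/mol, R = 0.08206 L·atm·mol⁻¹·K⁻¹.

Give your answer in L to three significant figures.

2460 L

n(CH4) = PV/RT = (5.42 × 252) / (0.08206 × 962.15) = 17.30 mol
n(H2O) = 616 / 18.02 = 34.18 mol
For 17.30 mol CH4, stoichiometry requires (1/1) × 17.30 = 17.30 mol H2O; 34.18 mol is available, so CH4 is limiting.
n(CO) = (1/1) × 17.30 = 17.30 mol
V(CO) = nRT/P = 17.30 × 0.08206 × 553.15 / 0.319 = 2462 L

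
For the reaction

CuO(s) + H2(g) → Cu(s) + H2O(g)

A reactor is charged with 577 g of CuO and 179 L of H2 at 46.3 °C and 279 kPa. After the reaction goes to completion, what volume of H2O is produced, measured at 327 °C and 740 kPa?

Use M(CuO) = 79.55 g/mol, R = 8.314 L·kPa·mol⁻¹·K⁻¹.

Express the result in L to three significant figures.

48.9 L

n(CuO) = 577 / 79.55 = 7.253 mol
n(H2) = PV/RT = (279 × 179) / (8.314 × 319.45) = 18.80 mol
For 7.253 mol CuO, stoichiometry requires (1/1) × 7.253 = 7.253 mol H2; 18.80 mol is available, so CuO is limiting.
n(H2O) = (1/1) × 7.253 = 7.253 mol
V(H2O) = nRT/P = 7.253 × 8.314 × 600.15 / 740 = 48.91 L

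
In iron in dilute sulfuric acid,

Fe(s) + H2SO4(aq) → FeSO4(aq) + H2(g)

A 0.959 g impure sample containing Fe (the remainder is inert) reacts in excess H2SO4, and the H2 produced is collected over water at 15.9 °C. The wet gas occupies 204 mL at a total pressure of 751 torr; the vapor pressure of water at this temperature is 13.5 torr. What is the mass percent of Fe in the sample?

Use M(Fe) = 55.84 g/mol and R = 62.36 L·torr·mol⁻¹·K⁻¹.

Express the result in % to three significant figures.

P(H2) = 751 − 13.5 = 737.5 torr
n(H2) = PV/RT = (737.5 × 0.2040) / (62.36 × 289.05) = 0.008347 mol
n(Fe) = (1/1) × 0.008347 = 0.008347 mol
m(Fe) = 0.008347 × 55.84 = 0.4661 g
%Fe = 0.4661 / 0.959 × 100 = 48.60%

48.6 %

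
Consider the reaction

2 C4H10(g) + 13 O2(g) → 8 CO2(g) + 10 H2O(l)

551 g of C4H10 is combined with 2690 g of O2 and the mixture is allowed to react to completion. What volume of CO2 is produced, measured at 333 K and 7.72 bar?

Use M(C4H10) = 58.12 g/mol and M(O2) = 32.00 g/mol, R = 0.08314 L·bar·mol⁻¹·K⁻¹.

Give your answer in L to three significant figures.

136 L

n(C4H10) = 551 / 58.12 = 9.480 mol
n(O2) = 2690 / 32.00 = 84.06 mol
For 9.480 mol C4H10, stoichiometry requires (13/2) × 9.480 = 61.62 mol O2; 84.06 mol is available, so C4H10 is limiting.
n(CO2) = (8/2) × 9.480 = 37.92 mol
V(CO2) = nRT/P = 37.92 × 0.08314 × 333 / 7.72 = 136.0 L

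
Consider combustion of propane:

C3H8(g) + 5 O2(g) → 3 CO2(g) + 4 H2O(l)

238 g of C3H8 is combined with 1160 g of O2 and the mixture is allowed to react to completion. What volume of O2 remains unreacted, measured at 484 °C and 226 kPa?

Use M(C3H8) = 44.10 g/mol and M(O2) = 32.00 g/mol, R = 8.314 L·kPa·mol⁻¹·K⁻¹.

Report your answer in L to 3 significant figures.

n(C3H8) = 238 / 44.10 = 5.397 mol
n(O2) = 1160 / 32.00 = 36.25 mol
For 5.397 mol C3H8, stoichiometry requires (5/1) × 5.397 = 26.98 mol O2; 36.25 mol is available, so C3H8 is limiting.
n(O2) consumed = (5/1) × 5.397 = 26.98 mol; remaining = 36.25 − 26.98 = 9.270 mol
V(O2) = nRT/P = 9.270 × 8.314 × 757.15 / 226 = 258.2 L

258 L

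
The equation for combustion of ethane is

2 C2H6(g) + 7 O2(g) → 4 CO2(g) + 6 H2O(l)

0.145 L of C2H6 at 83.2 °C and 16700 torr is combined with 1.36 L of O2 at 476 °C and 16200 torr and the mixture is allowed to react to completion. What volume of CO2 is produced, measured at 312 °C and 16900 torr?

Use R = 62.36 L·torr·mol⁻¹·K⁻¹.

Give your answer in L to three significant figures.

n(C2H6) = PV/RT = (16700 × 0.145) / (62.36 × 356.35) = 0.1090 mol
n(O2) = PV/RT = (16200 × 1.36) / (62.36 × 749.15) = 0.4716 mol
For 0.1090 mol C2H6, stoichiometry requires (7/2) × 0.1090 = 0.3815 mol O2; 0.4716 mol is available, so C2H6 is limiting.
n(CO2) = (4/2) × 0.1090 = 0.2180 mol
V(CO2) = nRT/P = 0.2180 × 62.36 × 585.15 / 16900 = 0.4707 L

0.471 L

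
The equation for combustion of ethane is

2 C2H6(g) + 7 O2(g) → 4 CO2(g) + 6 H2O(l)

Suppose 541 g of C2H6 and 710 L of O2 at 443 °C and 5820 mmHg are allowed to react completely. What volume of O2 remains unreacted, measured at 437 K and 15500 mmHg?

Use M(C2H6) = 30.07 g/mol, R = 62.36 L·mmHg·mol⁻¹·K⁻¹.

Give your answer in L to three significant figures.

n(C2H6) = 541 / 30.07 = 17.99 mol
n(O2) = PV/RT = (5820 × 710) / (62.36 × 716.15) = 92.53 mol
For 17.99 mol C2H6, stoichiometry requires (7/2) × 17.99 = 62.96 mol O2; 92.53 mol is available, so C2H6 is limiting.
n(O2) consumed = (7/2) × 17.99 = 62.96 mol; remaining = 92.53 − 62.96 = 29.57 mol
V(O2) = nRT/P = 29.57 × 62.36 × 437 / 15500 = 51.99 L

52.0 L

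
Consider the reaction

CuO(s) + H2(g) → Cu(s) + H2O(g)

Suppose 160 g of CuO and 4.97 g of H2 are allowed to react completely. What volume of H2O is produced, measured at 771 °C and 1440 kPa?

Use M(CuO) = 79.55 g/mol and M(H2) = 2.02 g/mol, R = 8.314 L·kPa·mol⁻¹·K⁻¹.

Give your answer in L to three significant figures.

12.1 L

n(CuO) = 160 / 79.55 = 2.011 mol
n(H2) = 4.97 / 2.02 = 2.460 mol
For 2.011 mol CuO, stoichiometry requires (1/1) × 2.011 = 2.011 mol H2; 2.460 mol is available, so CuO is limiting.
n(H2O) = (1/1) × 2.011 = 2.011 mol
V(H2O) = nRT/P = 2.011 × 8.314 × 1044.15 / 1440 = 12.12 L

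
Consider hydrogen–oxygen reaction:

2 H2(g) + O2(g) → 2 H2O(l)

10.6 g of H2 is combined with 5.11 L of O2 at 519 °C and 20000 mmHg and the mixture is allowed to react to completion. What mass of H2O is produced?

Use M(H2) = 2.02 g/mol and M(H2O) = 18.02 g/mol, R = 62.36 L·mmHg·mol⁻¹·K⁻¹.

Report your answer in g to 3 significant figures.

n(H2) = 10.6 / 2.02 = 5.248 mol
n(O2) = PV/RT = (20000 × 5.11) / (62.36 × 792.15) = 2.069 mol
For 5.248 mol H2, stoichiometry requires (1/2) × 5.248 = 2.624 mol O2; 2.069 mol is available, so O2 is limiting.
n(H2O) = (2/1) × 2.069 = 4.138 mol
m(H2O) = 4.138 × 18.02 = 74.57 g

74.6 g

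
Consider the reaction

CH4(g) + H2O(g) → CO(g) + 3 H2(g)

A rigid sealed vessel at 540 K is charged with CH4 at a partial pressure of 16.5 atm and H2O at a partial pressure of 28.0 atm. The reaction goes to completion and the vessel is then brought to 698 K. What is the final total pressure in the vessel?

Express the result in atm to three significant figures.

Because the vessel is rigid and T is held at 540 K, work the stoichiometry in partial pressures (P_i = n_iRT/V).
P(H2O) required for 16.5 atm of CH4 = (1/1) × 16.5 = 16.50 atm; available 28.0 atm, so CH4 is limiting.
P(H2O) remaining = 28.0 − (1/1) × 16.5 = 11.50 atm
P(gaseous products) = (1+3)/1 × 16.5 = 66.00 atm
P_total at 540 K = 11.50 + 66.00 = 77.50 atm
Scaling to 698 K: P = 77.50 × 698/540 = 100.2 atm

100 atm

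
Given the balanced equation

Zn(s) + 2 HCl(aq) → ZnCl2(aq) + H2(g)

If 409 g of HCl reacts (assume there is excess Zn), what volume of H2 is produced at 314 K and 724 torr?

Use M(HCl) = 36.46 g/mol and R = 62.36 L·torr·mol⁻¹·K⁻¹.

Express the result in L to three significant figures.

152 L

n(HCl) = 409.0 / 36.46 = 11.22 mol
n(H2) = (1/2) × 11.22 = 5.610 mol
V = nRT/P = 5.610 × 62.36 × 314 / 724 = 151.7 L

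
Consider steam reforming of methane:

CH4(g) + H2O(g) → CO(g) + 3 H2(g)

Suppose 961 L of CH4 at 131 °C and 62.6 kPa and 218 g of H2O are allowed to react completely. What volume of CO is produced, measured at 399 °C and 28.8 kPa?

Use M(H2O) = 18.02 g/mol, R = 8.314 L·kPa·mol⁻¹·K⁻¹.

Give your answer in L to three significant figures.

n(CH4) = PV/RT = (62.6 × 961) / (8.314 × 404.15) = 17.90 mol
n(H2O) = 218 / 18.02 = 12.10 mol
For 17.90 mol CH4, stoichiometry requires (1/1) × 17.90 = 17.90 mol H2O; 12.10 mol is available, so H2O is limiting.
n(CO) = (1/1) × 12.10 = 12.10 mol
V(CO) = nRT/P = 12.10 × 8.314 × 672.15 / 28.8 = 2348 L

2350 L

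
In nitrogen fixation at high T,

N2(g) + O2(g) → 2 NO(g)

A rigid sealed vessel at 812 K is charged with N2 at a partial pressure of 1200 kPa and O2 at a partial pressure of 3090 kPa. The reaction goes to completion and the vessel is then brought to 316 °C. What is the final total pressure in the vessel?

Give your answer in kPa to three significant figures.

With V and T fixed, P_i ∝ n_i, so the mole ratios apply directly to partial pressures at 812 K.
P(O2) required for 1200 kPa of N2 = (1/1) × 1200 = 1200 kPa; available 3090 kPa, so N2 is limiting.
P(O2) remaining = 3090 − (1/1) × 1200 = 1890 kPa
P(gaseous products) = (2)/1 × 1200 = 2400 kPa
P_total at 812 K = 1890 + 2400 = 4290 kPa
Scaling to 316 °C: P = 4290 × 589.15/812 = 3113 kPa

3110 kPa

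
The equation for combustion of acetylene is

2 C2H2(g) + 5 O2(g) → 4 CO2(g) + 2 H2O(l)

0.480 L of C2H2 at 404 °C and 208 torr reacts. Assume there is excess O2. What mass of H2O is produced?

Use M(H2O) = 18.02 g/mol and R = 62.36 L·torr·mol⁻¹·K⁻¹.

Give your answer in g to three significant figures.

0.0426 g

n(C2H2) = PV/RT = (208 × 0.480) / (62.36 × 677.15) = 0.002364 mol
n(H2O) = (2/2) × 0.002364 = 0.002364 mol
m(H2O) = 0.002364 × 18.02 = 0.04260 g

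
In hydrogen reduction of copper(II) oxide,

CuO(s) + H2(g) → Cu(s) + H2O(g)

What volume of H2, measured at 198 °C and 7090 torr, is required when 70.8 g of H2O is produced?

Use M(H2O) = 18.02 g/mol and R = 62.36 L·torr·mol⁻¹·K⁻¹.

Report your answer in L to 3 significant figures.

n(H2O) = 70.80 / 18.02 = 3.929 mol
n(H2) = (1/1) × 3.929 = 3.929 mol
V = nRT/P = 3.929 × 62.36 × 471.15 / 7090 = 16.28 L

16.3 L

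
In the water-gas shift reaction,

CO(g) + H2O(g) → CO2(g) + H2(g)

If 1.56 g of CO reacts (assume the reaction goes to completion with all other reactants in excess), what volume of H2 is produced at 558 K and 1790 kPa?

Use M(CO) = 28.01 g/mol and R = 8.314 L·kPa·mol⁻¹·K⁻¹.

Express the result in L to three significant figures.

0.144 L

n(CO) = 1.560 / 28.01 = 0.05569 mol
n(H2) = (1/1) × 0.05569 = 0.05569 mol
V = nRT/P = 0.05569 × 8.314 × 558 / 1790 = 0.1443 L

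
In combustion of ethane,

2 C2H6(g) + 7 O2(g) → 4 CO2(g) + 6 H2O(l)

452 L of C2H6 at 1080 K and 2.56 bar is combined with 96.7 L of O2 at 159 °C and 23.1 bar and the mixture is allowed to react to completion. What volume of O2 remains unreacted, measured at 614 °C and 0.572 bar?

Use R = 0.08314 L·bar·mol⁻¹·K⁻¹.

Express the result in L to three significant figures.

2200 L

n(C2H6) = PV/RT = (2.56 × 452) / (0.08314 × 1080) = 12.89 mol
n(O2) = PV/RT = (23.1 × 96.7) / (0.08314 × 432.15) = 62.17 mol
For 12.89 mol C2H6, stoichiometry requires (7/2) × 12.89 = 45.12 mol O2; 62.17 mol is available, so C2H6 is limiting.
n(O2) consumed = (7/2) × 12.89 = 45.12 mol; remaining = 62.17 − 45.12 = 17.05 mol
V(O2) = nRT/P = 17.05 × 0.08314 × 887.15 / 0.572 = 2199 L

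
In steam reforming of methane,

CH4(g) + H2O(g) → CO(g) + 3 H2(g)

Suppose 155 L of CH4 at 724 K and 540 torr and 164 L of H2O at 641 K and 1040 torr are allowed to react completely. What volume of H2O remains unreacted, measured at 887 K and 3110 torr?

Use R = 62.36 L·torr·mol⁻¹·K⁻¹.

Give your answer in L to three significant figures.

42.9 L

n(CH4) = PV/RT = (540 × 155) / (62.36 × 724) = 1.854 mol
n(H2O) = PV/RT = (1040 × 164) / (62.36 × 641) = 4.267 mol
For 1.854 mol CH4, stoichiometry requires (1/1) × 1.854 = 1.854 mol H2O; 4.267 mol is available, so CH4 is limiting.
n(H2O) consumed = (1/1) × 1.854 = 1.854 mol; remaining = 4.267 − 1.854 = 2.413 mol
V(H2O) = nRT/P = 2.413 × 62.36 × 887 / 3110 = 42.92 L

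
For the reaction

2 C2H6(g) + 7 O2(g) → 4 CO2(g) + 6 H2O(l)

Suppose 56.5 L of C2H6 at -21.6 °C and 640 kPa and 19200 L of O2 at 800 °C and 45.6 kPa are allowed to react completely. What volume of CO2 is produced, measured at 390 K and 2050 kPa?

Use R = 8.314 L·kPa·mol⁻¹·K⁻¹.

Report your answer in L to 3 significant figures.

n(C2H6) = PV/RT = (640 × 56.5) / (8.314 × 251.55) = 17.29 mol
n(O2) = PV/RT = (45.6 × 19200) / (8.314 × 1073.15) = 98.13 mol
For 17.29 mol C2H6, stoichiometry requires (7/2) × 17.29 = 60.52 mol O2; 98.13 mol is available, so C2H6 is limiting.
n(CO2) = (4/2) × 17.29 = 34.58 mol
V(CO2) = nRT/P = 34.58 × 8.314 × 390 / 2050 = 54.69 L

54.7 L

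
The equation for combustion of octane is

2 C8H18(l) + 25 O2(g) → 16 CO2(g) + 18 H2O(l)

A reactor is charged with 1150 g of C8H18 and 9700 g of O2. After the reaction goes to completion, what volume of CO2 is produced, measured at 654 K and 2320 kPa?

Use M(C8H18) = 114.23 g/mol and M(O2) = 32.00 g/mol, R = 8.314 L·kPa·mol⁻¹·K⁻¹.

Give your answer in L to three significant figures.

n(C8H18) = 1150 / 114.23 = 10.07 mol
n(O2) = 9700 / 32.00 = 303.1 mol
For 10.07 mol C8H18, stoichiometry requires (25/2) × 10.07 = 125.9 mol O2; 303.1 mol is available, so C8H18 is limiting.
n(CO2) = (16/2) × 10.07 = 80.56 mol
V(CO2) = nRT/P = 80.56 × 8.314 × 654 / 2320 = 188.8 L

189 L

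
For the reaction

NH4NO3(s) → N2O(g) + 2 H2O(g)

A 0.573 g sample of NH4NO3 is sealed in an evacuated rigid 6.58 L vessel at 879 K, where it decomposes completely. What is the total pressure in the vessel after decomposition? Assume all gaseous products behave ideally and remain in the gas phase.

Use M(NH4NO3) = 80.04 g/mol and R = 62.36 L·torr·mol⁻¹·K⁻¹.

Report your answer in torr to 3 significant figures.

179 torr

n(NH4NO3) = 0.573 / 80.04 = 0.007159 mol
n(gas produced) = (3/1) × 0.007159 = 0.02148 mol
P = nRT/V = 0.02148 × 62.36 × 879 / 6.58 = 178.9 torr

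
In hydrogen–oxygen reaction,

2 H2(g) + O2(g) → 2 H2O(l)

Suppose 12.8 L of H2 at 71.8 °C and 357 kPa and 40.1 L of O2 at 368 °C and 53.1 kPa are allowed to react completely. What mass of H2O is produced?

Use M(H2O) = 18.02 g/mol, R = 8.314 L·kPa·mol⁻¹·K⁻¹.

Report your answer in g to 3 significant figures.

14.4 g

n(H2) = PV/RT = (357 × 12.8) / (8.314 × 344.95) = 1.593 mol
n(O2) = PV/RT = (53.1 × 40.1) / (8.314 × 641.15) = 0.3995 mol
For 1.593 mol H2, stoichiometry requires (1/2) × 1.593 = 0.7965 mol O2; 0.3995 mol is available, so O2 is limiting.
n(H2O) = (2/1) × 0.3995 = 0.7990 mol
m(H2O) = 0.7990 × 18.02 = 14.40 g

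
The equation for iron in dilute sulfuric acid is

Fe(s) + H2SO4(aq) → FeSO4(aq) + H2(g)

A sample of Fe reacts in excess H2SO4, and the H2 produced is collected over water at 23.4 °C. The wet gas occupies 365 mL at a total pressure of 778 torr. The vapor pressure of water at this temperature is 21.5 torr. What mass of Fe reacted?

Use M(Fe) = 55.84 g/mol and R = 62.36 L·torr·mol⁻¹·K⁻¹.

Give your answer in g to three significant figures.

0.834 g

P(H2) = 778 − 21.5 = 756.5 torr
n(H2) = PV/RT = (756.5 × 0.3650) / (62.36 × 296.55) = 0.01493 mol
n(Fe) = (1/1) × 0.01493 = 0.01493 mol
m(Fe) = 0.01493 × 55.84 = 0.8337 g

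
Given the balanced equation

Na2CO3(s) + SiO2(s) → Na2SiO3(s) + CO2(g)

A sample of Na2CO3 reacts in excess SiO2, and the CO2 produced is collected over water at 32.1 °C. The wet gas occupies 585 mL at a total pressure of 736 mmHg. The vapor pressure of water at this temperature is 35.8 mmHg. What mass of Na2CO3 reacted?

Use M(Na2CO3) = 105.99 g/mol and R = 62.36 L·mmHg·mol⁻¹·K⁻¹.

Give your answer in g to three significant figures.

P(CO2) = 736 − 35.8 = 700.2 mmHg
n(CO2) = PV/RT = (700.2 × 0.5850) / (62.36 × 305.25) = 0.02152 mol
n(Na2CO3) = (1/1) × 0.02152 = 0.02152 mol
m(Na2CO3) = 0.02152 × 105.99 = 2.281 g

2.28 g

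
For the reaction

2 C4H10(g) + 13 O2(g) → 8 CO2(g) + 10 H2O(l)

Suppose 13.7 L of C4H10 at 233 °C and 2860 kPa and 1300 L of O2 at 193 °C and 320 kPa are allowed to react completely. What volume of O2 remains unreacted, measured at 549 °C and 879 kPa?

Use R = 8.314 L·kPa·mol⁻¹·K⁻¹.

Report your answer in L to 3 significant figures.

364 L

n(C4H10) = PV/RT = (2860 × 13.7) / (8.314 × 506.15) = 9.311 mol
n(O2) = PV/RT = (320 × 1300) / (8.314 × 466.15) = 107.3 mol
For 9.311 mol C4H10, stoichiometry requires (13/2) × 9.311 = 60.52 mol O2; 107.3 mol is available, so C4H10 is limiting.
n(O2) consumed = (13/2) × 9.311 = 60.52 mol; remaining = 107.3 − 60.52 = 46.78 mol
V(O2) = nRT/P = 46.78 × 8.314 × 822.15 / 879 = 363.8 L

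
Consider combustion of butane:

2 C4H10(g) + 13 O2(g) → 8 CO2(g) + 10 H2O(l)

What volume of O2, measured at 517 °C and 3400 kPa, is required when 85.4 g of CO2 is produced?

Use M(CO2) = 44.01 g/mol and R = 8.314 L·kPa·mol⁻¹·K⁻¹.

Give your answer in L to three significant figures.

n(CO2) = 85.40 / 44.01 = 1.940 mol
n(O2) = (13/8) × 1.940 = 3.152 mol
V = nRT/P = 3.152 × 8.314 × 790.15 / 3400 = 6.090 L

6.09 L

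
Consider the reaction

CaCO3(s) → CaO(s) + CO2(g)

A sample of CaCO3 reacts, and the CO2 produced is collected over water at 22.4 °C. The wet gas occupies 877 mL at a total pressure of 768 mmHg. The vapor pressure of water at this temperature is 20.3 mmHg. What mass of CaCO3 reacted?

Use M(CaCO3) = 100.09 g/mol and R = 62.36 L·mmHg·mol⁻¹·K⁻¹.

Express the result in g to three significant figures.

3.56 g

P(CO2) = 768 − 20.3 = 747.7 mmHg
n(CO2) = PV/RT = (747.7 × 0.8770) / (62.36 × 295.55) = 0.03558 mol
n(CaCO3) = (1/1) × 0.03558 = 0.03558 mol
m(CaCO3) = 0.03558 × 100.09 = 3.561 g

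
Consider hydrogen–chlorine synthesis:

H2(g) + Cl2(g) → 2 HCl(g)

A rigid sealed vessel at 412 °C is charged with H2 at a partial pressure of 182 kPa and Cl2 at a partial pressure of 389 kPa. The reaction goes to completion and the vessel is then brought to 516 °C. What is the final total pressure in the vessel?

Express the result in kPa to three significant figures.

At constant V, partial pressures at 412 °C are proportional to moles, so apply stoichiometry directly to pressures.
P(Cl2) required for 182 kPa of H2 = (1/1) × 182 = 182.0 kPa; available 389 kPa, so H2 is limiting.
P(Cl2) remaining = 389 − (1/1) × 182 = 207.0 kPa
P(gaseous products) = (2)/1 × 182 = 364.0 kPa
P_total at 412 °C = 207.0 + 364.0 = 571.0 kPa
Scaling to 516 °C: P = 571.0 × 789.15/685.15 = 657.7 kPa

658 kPa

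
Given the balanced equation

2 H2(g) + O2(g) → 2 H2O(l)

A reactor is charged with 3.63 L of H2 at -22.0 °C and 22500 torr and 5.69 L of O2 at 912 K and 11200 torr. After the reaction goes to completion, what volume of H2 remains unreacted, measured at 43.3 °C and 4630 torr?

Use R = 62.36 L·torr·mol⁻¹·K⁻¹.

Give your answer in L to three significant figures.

n(H2) = PV/RT = (22500 × 3.63) / (62.36 × 251.15) = 5.215 mol
n(O2) = PV/RT = (11200 × 5.69) / (62.36 × 912) = 1.121 mol
For 5.215 mol H2, stoichiometry requires (1/2) × 5.215 = 2.607 mol O2; 1.121 mol is available, so O2 is limiting.
n(H2) consumed = (2/1) × 1.121 = 2.242 mol; remaining = 5.215 − 2.242 = 2.973 mol
V(H2) = nRT/P = 2.973 × 62.36 × 316.45 / 4630 = 12.67 L

12.7 L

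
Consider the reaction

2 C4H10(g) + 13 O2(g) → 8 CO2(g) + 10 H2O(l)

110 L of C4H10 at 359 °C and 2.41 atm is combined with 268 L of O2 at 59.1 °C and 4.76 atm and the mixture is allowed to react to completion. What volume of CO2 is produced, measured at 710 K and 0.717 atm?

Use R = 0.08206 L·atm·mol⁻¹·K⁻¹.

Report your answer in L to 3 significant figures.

n(C4H10) = PV/RT = (2.41 × 110) / (0.08206 × 632.15) = 5.110 mol
n(O2) = PV/RT = (4.76 × 268) / (0.08206 × 332.25) = 46.79 mol
For 5.110 mol C4H10, stoichiometry requires (13/2) × 5.110 = 33.22 mol O2; 46.79 mol is available, so C4H10 is limiting.
n(CO2) = (8/2) × 5.110 = 20.44 mol
V(CO2) = nRT/P = 20.44 × 0.08206 × 710 / 0.717 = 1661 L

1660 L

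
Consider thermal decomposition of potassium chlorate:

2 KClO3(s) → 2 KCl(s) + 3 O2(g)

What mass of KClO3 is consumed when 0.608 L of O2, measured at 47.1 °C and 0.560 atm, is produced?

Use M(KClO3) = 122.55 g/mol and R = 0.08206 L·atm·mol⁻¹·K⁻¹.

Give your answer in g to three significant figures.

n(O2) = PV/RT = (0.560 × 0.608) / (0.08206 × 320.25) = 0.01296 mol
n(KClO3) = (2/3) × 0.01296 = 0.008640 mol
m(KClO3) = 0.008640 × 122.55 = 1.059 g

1.06 g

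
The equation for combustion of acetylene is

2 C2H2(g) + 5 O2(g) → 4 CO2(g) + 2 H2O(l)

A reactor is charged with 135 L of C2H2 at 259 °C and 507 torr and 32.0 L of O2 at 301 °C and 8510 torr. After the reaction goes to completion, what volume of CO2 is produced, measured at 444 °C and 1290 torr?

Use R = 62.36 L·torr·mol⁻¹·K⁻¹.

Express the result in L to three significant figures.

n(C2H2) = PV/RT = (507 × 135) / (62.36 × 532.15) = 2.063 mol
n(O2) = PV/RT = (8510 × 32.0) / (62.36 × 574.15) = 7.606 mol
For 2.063 mol C2H2, stoichiometry requires (5/2) × 2.063 = 5.158 mol O2; 7.606 mol is available, so C2H2 is limiting.
n(CO2) = (4/2) × 2.063 = 4.126 mol
V(CO2) = nRT/P = 4.126 × 62.36 × 717.15 / 1290 = 143.0 L

143 L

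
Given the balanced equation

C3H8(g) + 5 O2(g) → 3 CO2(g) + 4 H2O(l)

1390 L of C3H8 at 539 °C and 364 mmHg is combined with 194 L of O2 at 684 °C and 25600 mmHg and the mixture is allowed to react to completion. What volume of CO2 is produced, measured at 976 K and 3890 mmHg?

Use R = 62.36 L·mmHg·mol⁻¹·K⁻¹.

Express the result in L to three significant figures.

n(C3H8) = PV/RT = (364 × 1390) / (62.36 × 812.15) = 9.990 mol
n(O2) = PV/RT = (25600 × 194) / (62.36 × 957.15) = 83.21 mol
For 9.990 mol C3H8, stoichiometry requires (5/1) × 9.990 = 49.95 mol O2; 83.21 mol is available, so C3H8 is limiting.
n(CO2) = (3/1) × 9.990 = 29.97 mol
V(CO2) = nRT/P = 29.97 × 62.36 × 976 / 3890 = 468.9 L

469 L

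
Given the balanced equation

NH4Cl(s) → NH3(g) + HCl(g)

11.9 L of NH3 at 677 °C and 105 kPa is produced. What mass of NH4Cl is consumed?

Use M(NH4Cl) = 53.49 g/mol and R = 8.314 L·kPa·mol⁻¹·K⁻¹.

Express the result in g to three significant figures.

n(NH3) = PV/RT = (105 × 11.9) / (8.314 × 950.15) = 0.1582 mol
n(NH4Cl) = (1/1) × 0.1582 = 0.1582 mol
m(NH4Cl) = 0.1582 × 53.49 = 8.462 g

8.46 g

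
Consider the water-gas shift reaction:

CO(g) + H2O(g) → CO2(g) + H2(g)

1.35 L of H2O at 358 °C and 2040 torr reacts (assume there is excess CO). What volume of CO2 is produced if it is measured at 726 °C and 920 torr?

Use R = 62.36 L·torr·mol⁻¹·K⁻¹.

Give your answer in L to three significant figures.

4.74 L

n(H2O) = PV/RT = (2040 × 1.35) / (62.36 × 631.15) = 0.06997 mol
n(CO2) = (1/1) × 0.06997 = 0.06997 mol
V = nRT/P = 0.06997 × 62.36 × 999.15 / 920 = 4.739 L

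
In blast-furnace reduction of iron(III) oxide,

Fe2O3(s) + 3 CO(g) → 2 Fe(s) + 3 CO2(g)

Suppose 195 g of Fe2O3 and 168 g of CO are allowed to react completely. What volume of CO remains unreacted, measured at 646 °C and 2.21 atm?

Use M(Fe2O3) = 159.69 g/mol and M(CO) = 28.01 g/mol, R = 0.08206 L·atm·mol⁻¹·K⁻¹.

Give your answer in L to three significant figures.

79.7 L

n(Fe2O3) = 195 / 159.69 = 1.221 mol
n(CO) = 168 / 28.01 = 5.998 mol
For 1.221 mol Fe2O3, stoichiometry requires (3/1) × 1.221 = 3.663 mol CO; 5.998 mol is available, so Fe2O3 is limiting.
n(CO) consumed = (3/1) × 1.221 = 3.663 mol; remaining = 5.998 − 3.663 = 2.335 mol
V(CO) = nRT/P = 2.335 × 0.08206 × 919.15 / 2.21 = 79.69 L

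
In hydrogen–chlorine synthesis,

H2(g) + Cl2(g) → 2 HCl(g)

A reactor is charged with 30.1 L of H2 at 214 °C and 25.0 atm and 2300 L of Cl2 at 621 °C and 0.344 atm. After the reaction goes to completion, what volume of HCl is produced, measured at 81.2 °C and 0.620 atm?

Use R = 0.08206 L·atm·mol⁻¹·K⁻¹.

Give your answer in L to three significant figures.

1010 L

n(H2) = PV/RT = (25.0 × 30.1) / (0.08206 × 487.15) = 18.82 mol
n(Cl2) = PV/RT = (0.344 × 2300) / (0.08206 × 894.15) = 10.78 mol
For 18.82 mol H2, stoichiometry requires (1/1) × 18.82 = 18.82 mol Cl2; 10.78 mol is available, so Cl2 is limiting.
n(HCl) = (2/1) × 10.78 = 21.56 mol
V(HCl) = nRT/P = 21.56 × 0.08206 × 354.35 / 0.620 = 1011 L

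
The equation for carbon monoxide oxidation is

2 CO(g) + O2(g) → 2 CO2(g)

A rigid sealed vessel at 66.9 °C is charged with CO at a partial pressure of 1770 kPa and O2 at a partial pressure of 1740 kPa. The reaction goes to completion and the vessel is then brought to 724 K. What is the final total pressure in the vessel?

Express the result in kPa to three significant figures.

At constant V, partial pressures at 66.9 °C are proportional to moles, so apply stoichiometry directly to pressures.
P(O2) required for 1770 kPa of CO = (1/2) × 1770 = 885.0 kPa; available 1740 kPa, so CO is limiting.
P(O2) remaining = 1740 − (1/2) × 1770 = 855.0 kPa
P(gaseous products) = (2)/2 × 1770 = 1770 kPa
P_total at 66.9 °C = 855.0 + 1770 = 2625 kPa
Scaling to 724 K: P = 2625 × 724/340.05 = 5589 kPa

5590 kPa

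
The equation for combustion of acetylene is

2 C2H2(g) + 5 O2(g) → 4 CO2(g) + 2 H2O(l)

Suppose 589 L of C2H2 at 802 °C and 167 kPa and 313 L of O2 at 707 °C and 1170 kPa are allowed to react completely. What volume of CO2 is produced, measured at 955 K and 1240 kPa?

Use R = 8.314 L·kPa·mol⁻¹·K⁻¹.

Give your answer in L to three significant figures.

n(C2H2) = PV/RT = (167 × 589) / (8.314 × 1075.15) = 11.00 mol
n(O2) = PV/RT = (1170 × 313) / (8.314 × 980.15) = 44.94 mol
For 11.00 mol C2H2, stoichiometry requires (5/2) × 11.00 = 27.50 mol O2; 44.94 mol is available, so C2H2 is limiting.
n(CO2) = (4/2) × 11.00 = 22.00 mol
V(CO2) = nRT/P = 22.00 × 8.314 × 955 / 1240 = 140.9 L

141 L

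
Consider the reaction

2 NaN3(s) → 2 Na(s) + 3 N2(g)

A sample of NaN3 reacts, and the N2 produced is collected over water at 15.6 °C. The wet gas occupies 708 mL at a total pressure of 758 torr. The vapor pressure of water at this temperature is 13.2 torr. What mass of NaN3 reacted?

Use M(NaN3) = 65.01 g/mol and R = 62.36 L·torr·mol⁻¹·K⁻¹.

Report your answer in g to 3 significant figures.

P(N2) = 758 − 13.2 = 744.8 torr
n(N2) = PV/RT = (744.8 × 0.7080) / (62.36 × 288.75) = 0.02928 mol
n(NaN3) = (2/3) × 0.02928 = 0.01952 mol
m(NaN3) = 0.01952 × 65.01 = 1.269 g

1.27 g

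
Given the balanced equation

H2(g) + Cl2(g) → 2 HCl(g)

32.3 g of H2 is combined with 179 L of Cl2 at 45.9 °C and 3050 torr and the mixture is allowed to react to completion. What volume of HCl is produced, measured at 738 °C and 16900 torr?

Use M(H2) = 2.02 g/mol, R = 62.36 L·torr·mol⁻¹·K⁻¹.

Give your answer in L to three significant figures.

119 L

n(H2) = 32.3 / 2.02 = 15.99 mol
n(Cl2) = PV/RT = (3050 × 179) / (62.36 × 319.05) = 27.44 mol
For 15.99 mol H2, stoichiometry requires (1/1) × 15.99 = 15.99 mol Cl2; 27.44 mol is available, so H2 is limiting.
n(HCl) = (2/1) × 15.99 = 31.98 mol
V(HCl) = nRT/P = 31.98 × 62.36 × 1011.15 / 16900 = 119.3 L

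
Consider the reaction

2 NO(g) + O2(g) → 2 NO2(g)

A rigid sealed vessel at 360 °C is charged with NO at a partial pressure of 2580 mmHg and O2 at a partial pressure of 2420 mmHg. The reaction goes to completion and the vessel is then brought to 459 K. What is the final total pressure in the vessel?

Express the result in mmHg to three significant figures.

2690 mmHg

Because the vessel is rigid and T is held at 360 °C, work the stoichiometry in partial pressures (P_i = n_iRT/V).
P(O2) required for 2580 mmHg of NO = (1/2) × 2580 = 1290 mmHg; available 2420 mmHg, so NO is limiting.
P(O2) remaining = 2420 − (1/2) × 2580 = 1130 mmHg
P(gaseous products) = (2)/2 × 2580 = 2580 mmHg
P_total at 360 °C = 1130 + 2580 = 3710 mmHg
Scaling to 459 K: P = 3710 × 459/633.15 = 2690 mmHg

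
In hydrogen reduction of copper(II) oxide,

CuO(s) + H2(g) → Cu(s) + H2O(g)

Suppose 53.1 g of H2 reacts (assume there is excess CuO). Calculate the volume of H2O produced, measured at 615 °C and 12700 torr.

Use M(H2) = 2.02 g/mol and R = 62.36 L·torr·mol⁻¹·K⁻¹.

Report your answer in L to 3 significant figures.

n(H2) = 53.10 / 2.02 = 26.29 mol
n(H2O) = (1/1) × 26.29 = 26.29 mol
V = nRT/P = 26.29 × 62.36 × 888.15 / 12700 = 114.7 L

115 L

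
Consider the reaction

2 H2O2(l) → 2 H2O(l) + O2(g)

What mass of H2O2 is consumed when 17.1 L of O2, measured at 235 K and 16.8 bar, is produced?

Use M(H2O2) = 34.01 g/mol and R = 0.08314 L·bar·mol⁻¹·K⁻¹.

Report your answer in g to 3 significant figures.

n(O2) = PV/RT = (16.8 × 17.1) / (0.08314 × 235) = 14.70 mol
n(H2O2) = (2/1) × 14.70 = 29.40 mol
m(H2O2) = 29.40 × 34.01 = 999.9 g

1000 g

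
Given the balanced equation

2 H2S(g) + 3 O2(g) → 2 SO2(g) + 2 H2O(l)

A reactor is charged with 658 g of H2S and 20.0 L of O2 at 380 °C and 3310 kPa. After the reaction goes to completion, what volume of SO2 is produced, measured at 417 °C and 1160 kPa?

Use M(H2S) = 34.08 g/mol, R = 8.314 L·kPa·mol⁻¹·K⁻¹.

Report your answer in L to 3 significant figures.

n(H2S) = 658 / 34.08 = 19.31 mol
n(O2) = PV/RT = (3310 × 20.0) / (8.314 × 653.15) = 12.19 mol
For 19.31 mol H2S, stoichiometry requires (3/2) × 19.31 = 28.96 mol O2; 12.19 mol is available, so O2 is limiting.
n(SO2) = (2/3) × 12.19 = 8.127 mol
V(SO2) = nRT/P = 8.127 × 8.314 × 690.15 / 1160 = 40.20 L

40.2 L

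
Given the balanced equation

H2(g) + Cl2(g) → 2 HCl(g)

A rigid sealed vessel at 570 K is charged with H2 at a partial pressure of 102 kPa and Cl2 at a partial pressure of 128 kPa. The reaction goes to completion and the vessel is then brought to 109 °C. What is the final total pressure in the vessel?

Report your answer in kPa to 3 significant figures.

At constant V, partial pressures at 570 K are proportional to moles, so apply stoichiometry directly to pressures.
P(Cl2) required for 102 kPa of H2 = (1/1) × 102 = 102.0 kPa; available 128 kPa, so H2 is limiting.
P(Cl2) remaining = 128 − (1/1) × 102 = 26.00 kPa
P(gaseous products) = (2)/1 × 102 = 204.0 kPa
P_total at 570 K = 26.00 + 204.0 = 230.0 kPa
Scaling to 109 °C: P = 230.0 × 382.15/570 = 154.2 kPa

154 kPa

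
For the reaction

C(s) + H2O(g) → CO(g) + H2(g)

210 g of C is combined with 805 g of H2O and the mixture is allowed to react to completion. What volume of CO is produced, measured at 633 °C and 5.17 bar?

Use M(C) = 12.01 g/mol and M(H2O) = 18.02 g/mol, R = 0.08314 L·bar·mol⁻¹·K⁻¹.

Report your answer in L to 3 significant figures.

255 L

n(C) = 210 / 12.01 = 17.49 mol
n(H2O) = 805 / 18.02 = 44.67 mol
For 17.49 mol C, stoichiometry requires (1/1) × 17.49 = 17.49 mol H2O; 44.67 mol is available, so C is limiting.
n(CO) = (1/1) × 17.49 = 17.49 mol
V(CO) = nRT/P = 17.49 × 0.08314 × 906.15 / 5.17 = 254.9 L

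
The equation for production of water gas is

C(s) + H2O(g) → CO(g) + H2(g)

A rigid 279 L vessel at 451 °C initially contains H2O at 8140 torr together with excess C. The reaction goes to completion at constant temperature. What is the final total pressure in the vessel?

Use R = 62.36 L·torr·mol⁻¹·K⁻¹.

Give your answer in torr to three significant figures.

16300 torr

Since T and V are fixed, P_final/P_initial = n_final/n_initial = 2/1.
P_final = (2/1) × 8140 = 16280 torr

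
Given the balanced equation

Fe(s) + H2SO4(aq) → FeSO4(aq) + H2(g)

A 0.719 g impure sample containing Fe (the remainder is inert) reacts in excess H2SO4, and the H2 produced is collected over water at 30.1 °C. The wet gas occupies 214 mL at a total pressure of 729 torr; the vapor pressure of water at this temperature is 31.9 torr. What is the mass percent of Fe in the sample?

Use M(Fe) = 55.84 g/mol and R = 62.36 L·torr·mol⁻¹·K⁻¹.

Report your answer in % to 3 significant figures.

61.3 %

P(H2) = 729 − 31.9 = 697.1 torr
n(H2) = PV/RT = (697.1 × 0.2140) / (62.36 × 303.25) = 0.007889 mol
n(Fe) = (1/1) × 0.007889 = 0.007889 mol
m(Fe) = 0.007889 × 55.84 = 0.4405 g
%Fe = 0.4405 / 0.719 × 100 = 61.27%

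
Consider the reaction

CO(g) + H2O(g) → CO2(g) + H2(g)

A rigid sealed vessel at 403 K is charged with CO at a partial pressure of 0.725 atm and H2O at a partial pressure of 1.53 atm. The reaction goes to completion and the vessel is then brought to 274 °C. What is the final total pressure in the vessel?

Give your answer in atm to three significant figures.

3.06 atm

With V and T fixed, P_i ∝ n_i, so the mole ratios apply directly to partial pressures at 403 K.
P(H2O) required for 0.725 atm of CO = (1/1) × 0.725 = 0.7250 atm; available 1.53 atm, so CO is limiting.
P(H2O) remaining = 1.53 − (1/1) × 0.725 = 0.8050 atm
P(gaseous products) = (1+1)/1 × 0.725 = 1.450 atm
P_total at 403 K = 0.8050 + 1.450 = 2.255 atm
Scaling to 274 °C: P = 2.255 × 547.15/403 = 3.062 atm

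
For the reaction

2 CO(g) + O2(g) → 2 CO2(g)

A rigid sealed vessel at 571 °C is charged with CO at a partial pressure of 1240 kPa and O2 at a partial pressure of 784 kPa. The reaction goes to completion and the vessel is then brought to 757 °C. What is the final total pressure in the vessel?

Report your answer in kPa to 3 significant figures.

1710 kPa

Because the vessel is rigid and T is held at 571 °C, work the stoichiometry in partial pressures (P_i = n_iRT/V).
P(O2) required for 1240 kPa of CO = (1/2) × 1240 = 620.0 kPa; available 784 kPa, so CO is limiting.
P(O2) remaining = 784 − (1/2) × 1240 = 164.0 kPa
P(gaseous products) = (2)/2 × 1240 = 1240 kPa
P_total at 571 °C = 164.0 + 1240 = 1404 kPa
Scaling to 757 °C: P = 1404 × 1030.15/844.15 = 1713 kPa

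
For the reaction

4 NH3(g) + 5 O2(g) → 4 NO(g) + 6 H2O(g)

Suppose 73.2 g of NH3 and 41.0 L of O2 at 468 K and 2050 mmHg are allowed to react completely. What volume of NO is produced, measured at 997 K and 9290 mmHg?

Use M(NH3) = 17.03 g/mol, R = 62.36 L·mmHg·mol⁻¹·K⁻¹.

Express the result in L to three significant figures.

n(NH3) = 73.2 / 17.03 = 4.298 mol
n(O2) = PV/RT = (2050 × 41.0) / (62.36 × 468) = 2.880 mol
For 4.298 mol NH3, stoichiometry requires (5/4) × 4.298 = 5.373 mol O2; 2.880 mol is available, so O2 is limiting.
n(NO) = (4/5) × 2.880 = 2.304 mol
V(NO) = nRT/P = 2.304 × 62.36 × 997 / 9290 = 15.42 L

15.4 L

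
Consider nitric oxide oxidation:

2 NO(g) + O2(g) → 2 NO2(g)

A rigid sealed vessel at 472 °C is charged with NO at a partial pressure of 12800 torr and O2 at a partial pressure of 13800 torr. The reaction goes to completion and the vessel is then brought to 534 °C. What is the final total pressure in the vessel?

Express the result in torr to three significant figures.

Because the vessel is rigid and T is held at 472 °C, work the stoichiometry in partial pressures (P_i = n_iRT/V).
P(O2) required for 12800 torr of NO = (1/2) × 12800 = 6400 torr; available 13800 torr, so NO is limiting.
P(O2) remaining = 13800 − (1/2) × 12800 = 7400 torr
P(gaseous products) = (2)/2 × 12800 = 12800 torr
P_total at 472 °C = 7400 + 12800 = 20200 torr
Scaling to 534 °C: P = 20200 × 807.15/745.15 = 21880 torr

21900 torr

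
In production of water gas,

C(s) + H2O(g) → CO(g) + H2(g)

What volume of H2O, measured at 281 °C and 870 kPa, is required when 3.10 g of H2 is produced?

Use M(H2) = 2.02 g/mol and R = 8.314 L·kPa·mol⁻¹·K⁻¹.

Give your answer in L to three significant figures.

8.13 L

n(H2) = 3.100 / 2.02 = 1.535 mol
n(H2O) = (1/1) × 1.535 = 1.535 mol
V = nRT/P = 1.535 × 8.314 × 554.15 / 870 = 8.129 L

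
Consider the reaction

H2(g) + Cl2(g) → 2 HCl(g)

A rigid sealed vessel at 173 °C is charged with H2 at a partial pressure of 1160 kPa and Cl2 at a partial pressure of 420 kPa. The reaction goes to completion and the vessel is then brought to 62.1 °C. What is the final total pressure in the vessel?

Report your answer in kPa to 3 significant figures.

Because the vessel is rigid and T is held at 173 °C, work the stoichiometry in partial pressures (P_i = n_iRT/V).
P(Cl2) required for 1160 kPa of H2 = (1/1) × 1160 = 1160 kPa; available 420 kPa, so Cl2 is limiting.
P(H2) remaining = 1160 − (1/1) × 420 = 740.0 kPa
P(gaseous products) = (2)/1 × 420 = 840.0 kPa
P_total at 173 °C = 740.0 + 840.0 = 1580 kPa
Scaling to 62.1 °C: P = 1580 × 335.25/446.15 = 1187 kPa

1190 kPa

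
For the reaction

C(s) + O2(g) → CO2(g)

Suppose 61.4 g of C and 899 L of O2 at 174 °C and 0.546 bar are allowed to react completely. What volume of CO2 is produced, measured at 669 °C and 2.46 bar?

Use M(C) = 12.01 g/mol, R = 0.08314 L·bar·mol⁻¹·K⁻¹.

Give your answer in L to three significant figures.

n(C) = 61.4 / 12.01 = 5.112 mol
n(O2) = PV/RT = (0.546 × 899) / (0.08314 × 447.15) = 13.20 mol
For 5.112 mol C, stoichiometry requires (1/1) × 5.112 = 5.112 mol O2; 13.20 mol is available, so C is limiting.
n(CO2) = (1/1) × 5.112 = 5.112 mol
V(CO2) = nRT/P = 5.112 × 0.08314 × 942.15 / 2.46 = 162.8 L

163 L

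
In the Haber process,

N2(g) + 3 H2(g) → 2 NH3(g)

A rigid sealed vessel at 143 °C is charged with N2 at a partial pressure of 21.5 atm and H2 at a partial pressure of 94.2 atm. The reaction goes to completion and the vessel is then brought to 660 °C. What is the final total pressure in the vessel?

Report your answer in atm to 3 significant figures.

At constant V, partial pressures at 143 °C are proportional to moles, so apply stoichiometry directly to pressures.
P(H2) required for 21.5 atm of N2 = (3/1) × 21.5 = 64.50 atm; available 94.2 atm, so N2 is limiting.
P(H2) remaining = 94.2 − (3/1) × 21.5 = 29.70 atm
P(gaseous products) = (2)/1 × 21.5 = 43.00 atm
P_total at 143 °C = 29.70 + 43.00 = 72.70 atm
Scaling to 660 °C: P = 72.70 × 933.15/416.15 = 163.0 atm

163 atm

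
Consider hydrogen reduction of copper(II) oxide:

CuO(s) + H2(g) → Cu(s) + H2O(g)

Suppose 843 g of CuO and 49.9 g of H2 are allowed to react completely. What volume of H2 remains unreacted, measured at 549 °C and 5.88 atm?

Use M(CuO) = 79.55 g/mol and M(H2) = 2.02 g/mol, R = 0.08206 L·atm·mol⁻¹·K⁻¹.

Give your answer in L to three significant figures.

n(CuO) = 843 / 79.55 = 10.60 mol
n(H2) = 49.9 / 2.02 = 24.70 mol
For 10.60 mol CuO, stoichiometry requires (1/1) × 10.60 = 10.60 mol H2; 24.70 mol is available, so CuO is limiting.
n(H2) consumed = (1/1) × 10.60 = 10.60 mol; remaining = 24.70 − 10.60 = 14.10 mol
V(H2) = nRT/P = 14.10 × 0.08206 × 822.15 / 5.88 = 161.8 L

162 L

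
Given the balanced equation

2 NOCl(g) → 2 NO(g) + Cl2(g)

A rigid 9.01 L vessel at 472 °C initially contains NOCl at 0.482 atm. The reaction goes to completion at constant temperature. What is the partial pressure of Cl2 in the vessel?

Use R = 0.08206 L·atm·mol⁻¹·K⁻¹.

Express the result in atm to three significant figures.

n(NOCl)₀ = PV/RT = (0.482 × 9.01) / (0.08206 × 745.15) = 0.07102 mol
n(Cl2) = (1/2) × 0.07102 = 0.03551 mol
P(Cl2) = nRT/V = 0.03551 × 0.08206 × 745.15 / 9.01 = 0.2410 atm

0.241 atm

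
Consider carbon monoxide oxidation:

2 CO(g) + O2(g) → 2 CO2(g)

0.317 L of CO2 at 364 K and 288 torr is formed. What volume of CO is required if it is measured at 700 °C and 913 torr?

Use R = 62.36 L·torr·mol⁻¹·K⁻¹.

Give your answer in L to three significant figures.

0.267 L

n(CO2) = PV/RT = (288 × 0.317) / (62.36 × 364) = 0.004022 mol
n(CO) = (2/2) × 0.004022 = 0.004022 mol
V = nRT/P = 0.004022 × 62.36 × 973.15 / 913 = 0.2673 L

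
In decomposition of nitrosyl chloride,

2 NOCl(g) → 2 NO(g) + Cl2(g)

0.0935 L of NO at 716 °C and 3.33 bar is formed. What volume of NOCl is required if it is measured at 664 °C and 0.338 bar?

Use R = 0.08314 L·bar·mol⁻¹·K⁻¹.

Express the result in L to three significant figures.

0.873 L

n(NO) = PV/RT = (3.33 × 0.0935) / (0.08314 × 989.15) = 0.003786 mol
n(NOCl) = (2/2) × 0.003786 = 0.003786 mol
V = nRT/P = 0.003786 × 0.08314 × 937.15 / 0.338 = 0.8727 L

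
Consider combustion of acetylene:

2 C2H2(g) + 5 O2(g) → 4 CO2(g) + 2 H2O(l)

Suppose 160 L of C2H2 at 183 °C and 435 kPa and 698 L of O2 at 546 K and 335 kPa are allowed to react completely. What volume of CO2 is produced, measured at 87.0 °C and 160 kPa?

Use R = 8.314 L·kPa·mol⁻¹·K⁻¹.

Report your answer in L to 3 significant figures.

687 L

n(C2H2) = PV/RT = (435 × 160) / (8.314 × 456.15) = 18.35 mol
n(O2) = PV/RT = (335 × 698) / (8.314 × 546) = 51.51 mol
For 18.35 mol C2H2, stoichiometry requires (5/2) × 18.35 = 45.88 mol O2; 51.51 mol is available, so C2H2 is limiting.
n(CO2) = (4/2) × 18.35 = 36.70 mol
V(CO2) = nRT/P = 36.70 × 8.314 × 360.15 / 160 = 686.8 L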